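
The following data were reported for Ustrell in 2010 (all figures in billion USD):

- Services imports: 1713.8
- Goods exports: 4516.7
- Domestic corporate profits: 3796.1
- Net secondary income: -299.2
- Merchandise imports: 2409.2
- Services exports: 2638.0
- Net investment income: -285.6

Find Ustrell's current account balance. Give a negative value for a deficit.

Goods balance = 4516.7 - 2409.2 = 2107.5
Services balance = 2638.0 - 1713.8 = 924.2
Trade balance (goods + services) = 2107.5 + 924.2 = 3031.7
Net primary income = -285.6
Net secondary income = -299.2
Current account = 3031.7 + (-285.6) + (-299.2) = 2446.9

2446.9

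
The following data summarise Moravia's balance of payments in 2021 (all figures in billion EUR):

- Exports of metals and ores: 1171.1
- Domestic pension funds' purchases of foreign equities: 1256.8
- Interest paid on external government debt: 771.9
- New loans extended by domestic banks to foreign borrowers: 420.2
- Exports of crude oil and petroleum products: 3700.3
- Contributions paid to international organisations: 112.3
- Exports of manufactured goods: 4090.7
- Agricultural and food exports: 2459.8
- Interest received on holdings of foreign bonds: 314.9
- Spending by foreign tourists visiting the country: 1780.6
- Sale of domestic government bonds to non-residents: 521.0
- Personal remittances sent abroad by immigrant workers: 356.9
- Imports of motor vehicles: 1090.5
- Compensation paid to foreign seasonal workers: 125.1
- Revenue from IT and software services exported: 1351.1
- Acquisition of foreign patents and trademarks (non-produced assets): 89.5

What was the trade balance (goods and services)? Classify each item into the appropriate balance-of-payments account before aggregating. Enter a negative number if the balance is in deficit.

Goods: 4090.7 + 1171.1 - 1090.5 + 3700.3 + 2459.8 = 10331.4
Services: 1351.1 + 1780.6 = 3131.7
Trade balance = 10331.4 + 3131.7 = 13463.1
(Excluded from the trade balance — financial account: domestic pension funds' purchases of foreign equities 1256.8, new loans extended by domestic banks to foreign borrowers 420.2, sale of domestic government bonds to non-residents 521.0; primary income: interest paid on external government debt 771.9, interest received on holdings of foreign bonds 314.9, compensation paid to foreign seasonal workers 125.1; secondary income: contributions paid to international organisations 112.3, personal remittances sent abroad by immigrant workers 356.9; capital account: acquisition of foreign patents and trademarks (non-produced assets) 89.5.)

13463.1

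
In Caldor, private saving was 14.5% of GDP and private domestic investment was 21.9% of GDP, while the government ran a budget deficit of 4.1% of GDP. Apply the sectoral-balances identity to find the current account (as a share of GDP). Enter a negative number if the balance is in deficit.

-11.5

By the sectoral-balances identity, CA = (S_private - I) + (T - G).
Private balance = 14.5 - 21.9 = -7.4
Government balance (T - G) = -4.1
CA = -7.4 + (-4.1) = -11.5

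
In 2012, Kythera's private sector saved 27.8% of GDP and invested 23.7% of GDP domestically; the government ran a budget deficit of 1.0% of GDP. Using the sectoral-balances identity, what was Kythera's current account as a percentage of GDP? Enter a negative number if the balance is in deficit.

3.1

By the sectoral-balances identity, CA = (S_private - I) + (T - G).
Private balance = 27.8 - 23.7 = 4.1
Government balance (T - G) = -1.0
CA = 4.1 + (-1.0) = 3.1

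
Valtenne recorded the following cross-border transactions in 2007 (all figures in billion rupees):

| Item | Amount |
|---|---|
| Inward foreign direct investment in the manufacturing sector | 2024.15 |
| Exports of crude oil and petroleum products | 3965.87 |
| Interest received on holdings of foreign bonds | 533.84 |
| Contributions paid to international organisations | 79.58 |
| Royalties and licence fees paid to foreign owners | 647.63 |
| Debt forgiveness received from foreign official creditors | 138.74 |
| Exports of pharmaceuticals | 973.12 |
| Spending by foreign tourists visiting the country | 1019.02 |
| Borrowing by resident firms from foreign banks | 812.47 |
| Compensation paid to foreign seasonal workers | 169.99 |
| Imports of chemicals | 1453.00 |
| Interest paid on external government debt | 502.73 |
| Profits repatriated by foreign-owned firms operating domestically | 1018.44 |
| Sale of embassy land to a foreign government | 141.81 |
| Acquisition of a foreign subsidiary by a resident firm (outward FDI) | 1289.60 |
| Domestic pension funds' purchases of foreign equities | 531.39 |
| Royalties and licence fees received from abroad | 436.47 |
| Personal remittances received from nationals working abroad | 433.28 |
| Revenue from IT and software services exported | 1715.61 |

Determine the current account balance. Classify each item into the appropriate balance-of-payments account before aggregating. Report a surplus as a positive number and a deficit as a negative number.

5205.84

Goods: 3965.87 + 973.12 - 1453.00 = 3485.99
Services: 1019.02 + 1715.61 - 647.63 + 436.47 = 2523.47
Primary income: -502.73 + 533.84 - 169.99 - 1018.44 = -1157.32
Secondary income: 433.28 - 79.58 = 353.70
Current account = 3485.99 + 2523.47 + (-1157.32) + 353.70 = 5205.84
(Excluded from the current account — financial account: inward foreign direct investment in the manufacturing sector 2024.15, borrowing by resident firms from foreign banks 812.47, acquisition of a foreign subsidiary by a resident firm (outward FDI) 1289.60, domestic pension funds' purchases of foreign equities 531.39; capital account: debt forgiveness received from foreign official creditors 138.74, sale of embassy land to a foreign government 141.81.)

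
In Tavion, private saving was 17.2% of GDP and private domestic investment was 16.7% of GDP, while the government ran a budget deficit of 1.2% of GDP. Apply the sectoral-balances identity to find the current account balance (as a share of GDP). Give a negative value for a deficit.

-0.7

By the sectoral-balances identity, CA = (S_private - I) + (T - G).
Private balance = 17.2 - 16.7 = 0.5
Government balance (T - G) = -1.2
CA = 0.5 + (-1.2) = -0.7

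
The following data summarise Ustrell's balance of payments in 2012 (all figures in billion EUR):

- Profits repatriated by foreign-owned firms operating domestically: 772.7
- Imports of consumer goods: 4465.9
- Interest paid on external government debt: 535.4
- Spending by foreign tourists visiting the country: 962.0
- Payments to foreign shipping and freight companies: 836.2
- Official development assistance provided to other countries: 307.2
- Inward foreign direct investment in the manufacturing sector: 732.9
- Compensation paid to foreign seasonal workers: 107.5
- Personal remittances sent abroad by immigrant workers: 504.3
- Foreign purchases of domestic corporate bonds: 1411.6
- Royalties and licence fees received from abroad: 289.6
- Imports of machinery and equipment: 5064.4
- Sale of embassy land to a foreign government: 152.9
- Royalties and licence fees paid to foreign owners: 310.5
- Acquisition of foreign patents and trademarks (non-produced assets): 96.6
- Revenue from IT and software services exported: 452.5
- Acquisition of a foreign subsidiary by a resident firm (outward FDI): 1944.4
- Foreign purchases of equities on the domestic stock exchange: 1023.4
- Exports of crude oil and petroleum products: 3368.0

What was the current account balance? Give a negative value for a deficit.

-7832.0

Goods: -4465.9 - 5064.4 + 3368.0 = -6162.3
Services: -836.2 + 962.0 + 452.5 + 289.6 - 310.5 = 557.4
Primary income: -535.4 - 772.7 - 107.5 = -1415.6
Secondary income: -307.2 - 504.3 = -811.5
Current account = (-6162.3) + 557.4 + (-1415.6) + (-811.5) = -7832.0
(Excluded from the current account — financial account: inward foreign direct investment in the manufacturing sector 732.9, foreign purchases of domestic corporate bonds 1411.6, acquisition of a foreign subsidiary by a resident firm (outward FDI) 1944.4, foreign purchases of equities on the domestic stock exchange 1023.4; capital account: sale of embassy land to a foreign government 152.9, acquisition of foreign patents and trademarks (non-produced assets) 96.6.)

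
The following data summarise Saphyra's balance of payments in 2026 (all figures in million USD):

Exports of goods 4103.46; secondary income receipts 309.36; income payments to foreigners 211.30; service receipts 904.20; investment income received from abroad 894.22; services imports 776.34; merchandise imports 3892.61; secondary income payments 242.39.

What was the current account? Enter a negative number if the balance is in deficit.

Goods balance = 4103.46 - 3892.61 = 210.85
Services balance = 904.20 - 776.34 = 127.86
Trade balance (goods + services) = 210.85 + 127.86 = 338.71
Net primary income = 894.22 - 211.30 = 682.92
Net secondary income = 309.36 - 242.39 = 66.97
Current account = 338.71 + 682.92 + 66.97 = 1088.60

1088.60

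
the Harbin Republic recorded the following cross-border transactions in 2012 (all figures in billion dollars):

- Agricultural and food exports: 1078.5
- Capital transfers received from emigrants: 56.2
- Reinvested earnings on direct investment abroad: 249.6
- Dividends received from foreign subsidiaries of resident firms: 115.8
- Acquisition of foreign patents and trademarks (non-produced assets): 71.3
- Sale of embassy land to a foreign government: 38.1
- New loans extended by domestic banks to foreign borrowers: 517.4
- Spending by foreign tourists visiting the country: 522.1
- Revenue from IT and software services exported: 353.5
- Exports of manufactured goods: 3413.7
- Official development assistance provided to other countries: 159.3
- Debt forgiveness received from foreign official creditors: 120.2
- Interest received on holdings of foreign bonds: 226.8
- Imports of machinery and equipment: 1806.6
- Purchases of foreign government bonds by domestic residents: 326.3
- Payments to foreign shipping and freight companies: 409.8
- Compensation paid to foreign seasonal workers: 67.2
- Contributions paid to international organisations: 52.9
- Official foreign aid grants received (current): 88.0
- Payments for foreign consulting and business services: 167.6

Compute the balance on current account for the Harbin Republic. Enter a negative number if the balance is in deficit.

3384.6

Goods: 3413.7 + 1078.5 - 1806.6 = 2685.6
Services: -409.8 - 167.6 + 522.1 + 353.5 = 298.2
Primary income: -67.2 + 249.6 + 115.8 + 226.8 = 525.0
Secondary income: -159.3 - 52.9 + 88.0 = -124.2
Current account = 2685.6 + 298.2 + 525.0 + (-124.2) = 3384.6
(Excluded from the current account — capital account: capital transfers received from emigrants 56.2, acquisition of foreign patents and trademarks (non-produced assets) 71.3, sale of embassy land to a foreign government 38.1, debt forgiveness received from foreign official creditors 120.2; financial account: new loans extended by domestic banks to foreign borrowers 517.4, purchases of foreign government bonds by domestic residents 326.3.)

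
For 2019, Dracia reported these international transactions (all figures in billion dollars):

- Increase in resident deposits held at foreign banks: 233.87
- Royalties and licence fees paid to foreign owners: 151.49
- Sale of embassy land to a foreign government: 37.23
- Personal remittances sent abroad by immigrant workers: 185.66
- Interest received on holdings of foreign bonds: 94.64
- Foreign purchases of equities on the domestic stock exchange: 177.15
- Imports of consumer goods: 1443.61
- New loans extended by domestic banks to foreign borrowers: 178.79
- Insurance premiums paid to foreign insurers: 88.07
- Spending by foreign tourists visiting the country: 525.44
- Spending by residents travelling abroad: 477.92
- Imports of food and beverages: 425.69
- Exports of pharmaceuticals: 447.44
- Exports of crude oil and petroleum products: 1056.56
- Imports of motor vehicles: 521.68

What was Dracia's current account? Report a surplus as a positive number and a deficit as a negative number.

-1170.04

Goods: -521.68 - 1443.61 - 425.69 + 447.44 + 1056.56 = -886.98
Services: -477.92 - 151.49 - 88.07 + 525.44 = -192.04
Primary income: 94.64
Secondary income: -185.66
Current account = (-886.98) + (-192.04) + 94.64 + (-185.66) = -1170.04
(Excluded from the current account — financial account: increase in resident deposits held at foreign banks 233.87, foreign purchases of equities on the domestic stock exchange 177.15, new loans extended by domestic banks to foreign borrowers 178.79; capital account: sale of embassy land to a foreign government 37.23.)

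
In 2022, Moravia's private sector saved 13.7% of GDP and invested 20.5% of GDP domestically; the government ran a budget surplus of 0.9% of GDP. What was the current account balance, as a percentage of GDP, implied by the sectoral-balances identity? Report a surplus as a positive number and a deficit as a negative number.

-5.9

By the sectoral-balances identity, CA = (S_private - I) + (T - G).
Private balance = 13.7 - 20.5 = -6.8
Government balance (T - G) = 0.9
CA = -6.8 + 0.9 = -5.9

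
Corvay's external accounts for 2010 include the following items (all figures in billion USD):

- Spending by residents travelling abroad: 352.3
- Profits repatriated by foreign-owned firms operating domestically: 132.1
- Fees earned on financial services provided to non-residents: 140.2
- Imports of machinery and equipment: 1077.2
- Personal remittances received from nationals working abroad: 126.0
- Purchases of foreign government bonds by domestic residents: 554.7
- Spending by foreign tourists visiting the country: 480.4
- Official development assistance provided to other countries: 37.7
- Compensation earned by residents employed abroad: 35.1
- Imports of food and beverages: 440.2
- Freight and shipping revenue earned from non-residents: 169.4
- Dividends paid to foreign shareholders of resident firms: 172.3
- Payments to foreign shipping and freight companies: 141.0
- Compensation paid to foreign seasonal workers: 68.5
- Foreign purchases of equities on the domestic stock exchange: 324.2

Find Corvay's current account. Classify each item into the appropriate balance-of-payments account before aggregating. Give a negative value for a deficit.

Goods: -440.2 - 1077.2 = -1517.4
Services: -141.0 - 352.3 + 169.4 + 140.2 + 480.4 = 296.7
Primary income: 35.1 - 68.5 - 172.3 - 132.1 = -337.8
Secondary income: 126.0 - 37.7 = 88.3
Current account = (-1517.4) + 296.7 + (-337.8) + 88.3 = -1470.2
(Excluded from the current account — financial account: purchases of foreign government bonds by domestic residents 554.7, foreign purchases of equities on the domestic stock exchange 324.2.)

-1470.2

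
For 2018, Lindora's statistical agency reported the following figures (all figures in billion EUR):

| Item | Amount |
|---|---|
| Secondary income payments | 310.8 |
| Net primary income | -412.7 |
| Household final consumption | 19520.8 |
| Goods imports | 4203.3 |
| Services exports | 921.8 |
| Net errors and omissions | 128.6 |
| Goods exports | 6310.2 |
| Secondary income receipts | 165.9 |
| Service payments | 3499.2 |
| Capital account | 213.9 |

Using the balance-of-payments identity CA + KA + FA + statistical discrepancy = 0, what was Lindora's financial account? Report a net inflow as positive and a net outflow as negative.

Goods balance = 6310.2 - 4203.3 = 2106.9
Services balance = 921.8 - 3499.2 = -2577.4
Trade balance (goods + services) = 2106.9 + (-2577.4) = -470.5
Net primary income = -412.7
Net secondary income = 165.9 - 310.8 = -144.9
Current account = -470.5 + (-412.7) + (-144.9) = -1028.1
Financial account = -(-1028.1 + 213.9 + 128.6) = 685.6

685.6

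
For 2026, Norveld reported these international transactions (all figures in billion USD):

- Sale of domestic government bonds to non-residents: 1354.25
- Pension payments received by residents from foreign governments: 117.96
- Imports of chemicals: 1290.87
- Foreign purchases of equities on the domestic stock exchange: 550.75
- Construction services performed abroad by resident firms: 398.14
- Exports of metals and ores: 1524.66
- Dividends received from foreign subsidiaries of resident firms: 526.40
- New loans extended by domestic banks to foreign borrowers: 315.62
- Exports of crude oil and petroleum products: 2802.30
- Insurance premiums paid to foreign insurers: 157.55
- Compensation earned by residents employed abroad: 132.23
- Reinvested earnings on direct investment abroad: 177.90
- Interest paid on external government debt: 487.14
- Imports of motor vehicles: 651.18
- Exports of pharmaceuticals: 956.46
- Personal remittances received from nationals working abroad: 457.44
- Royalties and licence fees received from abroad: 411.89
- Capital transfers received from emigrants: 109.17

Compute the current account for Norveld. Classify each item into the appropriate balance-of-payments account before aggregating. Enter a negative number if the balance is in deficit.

Goods: -651.18 + 1524.66 - 1290.87 + 956.46 + 2802.30 = 3341.37
Services: 398.14 - 157.55 + 411.89 = 652.48
Primary income: 526.40 + 177.90 + 132.23 - 487.14 = 349.39
Secondary income: 117.96 + 457.44 = 575.40
Current account = 3341.37 + 652.48 + 349.39 + 575.40 = 4918.64
(Excluded from the current account — financial account: sale of domestic government bonds to non-residents 1354.25, foreign purchases of equities on the domestic stock exchange 550.75, new loans extended by domestic banks to foreign borrowers 315.62; capital account: capital transfers received from emigrants 109.17.)

4918.64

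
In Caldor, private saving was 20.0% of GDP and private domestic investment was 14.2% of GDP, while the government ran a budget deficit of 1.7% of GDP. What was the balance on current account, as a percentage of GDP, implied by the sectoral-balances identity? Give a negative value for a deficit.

By the sectoral-balances identity, CA = (S_private - I) + (T - G).
Private balance = 20.0 - 14.2 = 5.8
Government balance (T - G) = -1.7
CA = 5.8 + (-1.7) = 4.1

4.1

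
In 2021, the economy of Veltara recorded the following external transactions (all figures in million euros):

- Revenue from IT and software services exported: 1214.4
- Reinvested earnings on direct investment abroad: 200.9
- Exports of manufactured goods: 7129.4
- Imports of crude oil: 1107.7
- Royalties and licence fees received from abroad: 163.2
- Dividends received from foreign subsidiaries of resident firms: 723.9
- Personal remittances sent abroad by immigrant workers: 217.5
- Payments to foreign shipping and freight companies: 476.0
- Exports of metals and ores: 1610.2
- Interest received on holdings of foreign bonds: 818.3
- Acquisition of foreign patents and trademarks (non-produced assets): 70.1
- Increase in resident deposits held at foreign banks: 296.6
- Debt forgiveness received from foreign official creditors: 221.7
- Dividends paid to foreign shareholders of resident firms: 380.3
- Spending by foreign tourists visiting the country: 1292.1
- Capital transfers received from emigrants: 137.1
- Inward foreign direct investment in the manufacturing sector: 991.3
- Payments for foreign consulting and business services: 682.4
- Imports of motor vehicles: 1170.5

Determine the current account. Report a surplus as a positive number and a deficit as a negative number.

Goods: 7129.4 - 1107.7 - 1170.5 + 1610.2 = 6461.4
Services: 1292.1 + 1214.4 - 476.0 - 682.4 + 163.2 = 1511.3
Primary income: 818.3 - 380.3 + 723.9 + 200.9 = 1362.8
Secondary income: -217.5
Current account = 6461.4 + 1511.3 + 1362.8 + (-217.5) = 9118.0
(Excluded from the current account — capital account: acquisition of foreign patents and trademarks (non-produced assets) 70.1, debt forgiveness received from foreign official creditors 221.7, capital transfers received from emigrants 137.1; financial account: increase in resident deposits held at foreign banks 296.6, inward foreign direct investment in the manufacturing sector 991.3.)

9118.0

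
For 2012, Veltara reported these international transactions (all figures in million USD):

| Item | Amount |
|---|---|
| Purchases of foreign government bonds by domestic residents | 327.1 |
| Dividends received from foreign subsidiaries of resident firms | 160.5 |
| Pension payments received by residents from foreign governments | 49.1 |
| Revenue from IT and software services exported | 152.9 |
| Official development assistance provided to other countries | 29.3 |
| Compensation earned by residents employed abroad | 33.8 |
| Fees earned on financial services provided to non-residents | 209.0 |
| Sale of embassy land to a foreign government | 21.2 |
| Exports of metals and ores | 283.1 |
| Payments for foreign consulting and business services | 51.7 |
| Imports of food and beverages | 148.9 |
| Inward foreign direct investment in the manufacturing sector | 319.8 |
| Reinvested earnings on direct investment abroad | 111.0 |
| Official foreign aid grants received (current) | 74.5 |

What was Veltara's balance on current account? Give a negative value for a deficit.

Goods: -148.9 + 283.1 = 134.2
Services: 152.9 + 209.0 - 51.7 = 310.2
Primary income: 33.8 + 111.0 + 160.5 = 305.3
Secondary income: -29.3 + 74.5 + 49.1 = 94.3
Current account = 134.2 + 310.2 + 305.3 + 94.3 = 844.0
(Excluded from the current account — financial account: purchases of foreign government bonds by domestic residents 327.1, inward foreign direct investment in the manufacturing sector 319.8; capital account: sale of embassy land to a foreign government 21.2.)

844.0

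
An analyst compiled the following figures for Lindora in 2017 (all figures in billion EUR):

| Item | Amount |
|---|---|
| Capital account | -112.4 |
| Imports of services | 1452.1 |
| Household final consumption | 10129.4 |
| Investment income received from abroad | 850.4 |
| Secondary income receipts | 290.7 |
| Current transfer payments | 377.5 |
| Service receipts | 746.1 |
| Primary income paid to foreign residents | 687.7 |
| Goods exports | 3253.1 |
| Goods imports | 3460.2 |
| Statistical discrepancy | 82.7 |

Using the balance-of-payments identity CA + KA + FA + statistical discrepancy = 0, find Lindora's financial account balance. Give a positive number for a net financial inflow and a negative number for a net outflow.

Goods balance = 3253.1 - 3460.2 = -207.1
Services balance = 746.1 - 1452.1 = -706.0
Trade balance (goods + services) = -207.1 + (-706.0) = -913.1
Net primary income = 850.4 - 687.7 = 162.7
Net secondary income = 290.7 - 377.5 = -86.8
Current account = -913.1 + 162.7 + (-86.8) = -837.2
Financial account = -(-837.2 + (-112.4) + 82.7) = 866.9

866.9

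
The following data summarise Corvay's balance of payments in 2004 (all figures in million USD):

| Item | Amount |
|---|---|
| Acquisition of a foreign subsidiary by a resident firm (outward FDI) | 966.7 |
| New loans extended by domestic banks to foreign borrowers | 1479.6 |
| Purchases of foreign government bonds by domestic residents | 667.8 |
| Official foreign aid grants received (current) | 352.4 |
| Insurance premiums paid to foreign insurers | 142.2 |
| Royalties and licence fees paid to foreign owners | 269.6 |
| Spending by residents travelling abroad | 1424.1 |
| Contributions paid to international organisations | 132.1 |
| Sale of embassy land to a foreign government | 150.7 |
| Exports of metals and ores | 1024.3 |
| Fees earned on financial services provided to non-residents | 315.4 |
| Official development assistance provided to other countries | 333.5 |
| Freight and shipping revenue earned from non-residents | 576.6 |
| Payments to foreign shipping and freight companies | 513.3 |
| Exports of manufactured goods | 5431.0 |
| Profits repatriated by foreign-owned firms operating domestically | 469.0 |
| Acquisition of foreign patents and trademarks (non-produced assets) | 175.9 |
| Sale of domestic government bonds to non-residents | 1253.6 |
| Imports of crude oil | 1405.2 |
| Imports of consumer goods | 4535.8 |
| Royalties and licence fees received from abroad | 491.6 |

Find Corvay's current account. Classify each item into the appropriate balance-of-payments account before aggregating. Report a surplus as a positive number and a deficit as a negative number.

Goods: 5431.0 - 4535.8 + 1024.3 - 1405.2 = 514.3
Services: 491.6 - 269.6 - 513.3 + 315.4 - 1424.1 + 576.6 - 142.2 = -965.6
Primary income: -469.0
Secondary income: 352.4 - 333.5 - 132.1 = -113.2
Current account = 514.3 + (-965.6) + (-469.0) + (-113.2) = -1033.5
(Excluded from the current account — financial account: acquisition of a foreign subsidiary by a resident firm (outward FDI) 966.7, new loans extended by domestic banks to foreign borrowers 1479.6, purchases of foreign government bonds by domestic residents 667.8, sale of domestic government bonds to non-residents 1253.6; capital account: sale of embassy land to a foreign government 150.7, acquisition of foreign patents and trademarks (non-produced assets) 175.9.)

-1033.5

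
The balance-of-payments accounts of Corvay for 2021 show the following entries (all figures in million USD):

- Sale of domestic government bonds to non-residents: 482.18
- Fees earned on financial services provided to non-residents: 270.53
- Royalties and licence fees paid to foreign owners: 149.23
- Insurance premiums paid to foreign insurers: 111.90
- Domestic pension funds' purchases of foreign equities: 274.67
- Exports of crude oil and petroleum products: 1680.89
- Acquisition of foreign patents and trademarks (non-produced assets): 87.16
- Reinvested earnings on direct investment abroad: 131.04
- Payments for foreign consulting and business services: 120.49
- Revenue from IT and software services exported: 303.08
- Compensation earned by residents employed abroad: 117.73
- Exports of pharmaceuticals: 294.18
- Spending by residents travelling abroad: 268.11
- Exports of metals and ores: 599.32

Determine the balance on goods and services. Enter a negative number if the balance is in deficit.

Goods: 599.32 + 294.18 + 1680.89 = 2574.39
Services: 303.08 - 120.49 + 270.53 - 111.90 - 268.11 - 149.23 = -76.12
Trade balance = 2574.39 + (-76.12) = 2498.27
(Excluded from the trade balance — financial account: sale of domestic government bonds to non-residents 482.18, domestic pension funds' purchases of foreign equities 274.67; capital account: acquisition of foreign patents and trademarks (non-produced assets) 87.16; primary income: reinvested earnings on direct investment abroad 131.04, compensation earned by residents employed abroad 117.73.)

2498.27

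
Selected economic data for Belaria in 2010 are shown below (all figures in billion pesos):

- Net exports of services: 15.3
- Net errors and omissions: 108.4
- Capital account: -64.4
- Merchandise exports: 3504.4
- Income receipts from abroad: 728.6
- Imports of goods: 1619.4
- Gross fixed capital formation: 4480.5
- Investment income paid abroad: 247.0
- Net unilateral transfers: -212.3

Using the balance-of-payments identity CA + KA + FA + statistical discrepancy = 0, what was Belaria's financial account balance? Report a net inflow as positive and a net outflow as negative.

Goods balance = 3504.4 - 1619.4 = 1885.0
Services balance = 15.3
Trade balance (goods + services) = 1885.0 + 15.3 = 1900.3
Net primary income = 728.6 - 247.0 = 481.6
Net secondary income = -212.3
Current account = 1900.3 + 481.6 + (-212.3) = 2169.6
Financial account = -(2169.6 + (-64.4) + 108.4) = -2213.6

-2213.6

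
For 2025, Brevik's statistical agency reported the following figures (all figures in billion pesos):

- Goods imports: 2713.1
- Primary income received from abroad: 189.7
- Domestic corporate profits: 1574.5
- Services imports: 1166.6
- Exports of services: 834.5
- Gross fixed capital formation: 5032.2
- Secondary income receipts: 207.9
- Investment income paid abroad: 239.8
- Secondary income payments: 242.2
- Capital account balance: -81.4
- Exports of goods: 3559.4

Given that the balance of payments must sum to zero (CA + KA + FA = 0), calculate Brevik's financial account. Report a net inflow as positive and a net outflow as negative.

-348.4

Goods balance = 3559.4 - 2713.1 = 846.3
Services balance = 834.5 - 1166.6 = -332.1
Trade balance (goods + services) = 846.3 + (-332.1) = 514.2
Net primary income = 189.7 - 239.8 = -50.1
Net secondary income = 207.9 - 242.2 = -34.3
Current account = 514.2 + (-50.1) + (-34.3) = 429.8
Financial account = -(429.8 + (-81.4)) = -348.4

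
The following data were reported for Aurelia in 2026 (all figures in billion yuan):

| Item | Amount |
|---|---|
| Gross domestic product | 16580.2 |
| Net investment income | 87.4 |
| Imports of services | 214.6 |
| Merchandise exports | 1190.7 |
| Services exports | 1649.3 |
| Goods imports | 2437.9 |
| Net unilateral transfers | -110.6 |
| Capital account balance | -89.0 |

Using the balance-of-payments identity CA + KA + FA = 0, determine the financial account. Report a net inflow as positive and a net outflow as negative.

-75.3

Goods balance = 1190.7 - 2437.9 = -1247.2
Services balance = 1649.3 - 214.6 = 1434.7
Trade balance (goods + services) = -1247.2 + 1434.7 = 187.5
Net primary income = 87.4
Net secondary income = -110.6
Current account = 187.5 + 87.4 + (-110.6) = 164.3
Financial account = -(164.3 + (-89.0)) = -75.3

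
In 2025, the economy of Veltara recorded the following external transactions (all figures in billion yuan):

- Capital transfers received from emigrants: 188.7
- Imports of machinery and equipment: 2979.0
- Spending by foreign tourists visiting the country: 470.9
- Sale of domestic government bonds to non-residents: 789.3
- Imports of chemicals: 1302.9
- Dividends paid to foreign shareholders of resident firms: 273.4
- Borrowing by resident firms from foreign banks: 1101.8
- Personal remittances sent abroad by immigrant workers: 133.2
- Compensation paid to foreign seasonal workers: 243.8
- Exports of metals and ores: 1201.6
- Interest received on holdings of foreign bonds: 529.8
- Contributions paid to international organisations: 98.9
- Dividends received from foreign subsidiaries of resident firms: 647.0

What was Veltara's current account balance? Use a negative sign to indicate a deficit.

-2181.9

Goods: -2979.0 + 1201.6 - 1302.9 = -3080.3
Services: 470.9
Primary income: -273.4 + 529.8 - 243.8 + 647.0 = 659.6
Secondary income: -133.2 - 98.9 = -232.1
Current account = (-3080.3) + 470.9 + 659.6 + (-232.1) = -2181.9
(Excluded from the current account — capital account: capital transfers received from emigrants 188.7; financial account: sale of domestic government bonds to non-residents 789.3, borrowing by resident firms from foreign banks 1101.8.)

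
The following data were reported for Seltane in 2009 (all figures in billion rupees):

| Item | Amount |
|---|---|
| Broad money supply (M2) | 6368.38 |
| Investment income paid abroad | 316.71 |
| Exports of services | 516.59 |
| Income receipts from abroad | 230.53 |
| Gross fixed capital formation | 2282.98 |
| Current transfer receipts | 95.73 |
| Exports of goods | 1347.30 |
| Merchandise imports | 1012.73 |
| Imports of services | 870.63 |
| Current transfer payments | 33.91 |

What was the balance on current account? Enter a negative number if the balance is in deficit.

Goods balance = 1347.30 - 1012.73 = 334.57
Services balance = 516.59 - 870.63 = -354.04
Trade balance (goods + services) = 334.57 + (-354.04) = -19.47
Net primary income = 230.53 - 316.71 = -86.18
Net secondary income = 95.73 - 33.91 = 61.82
Current account = -19.47 + (-86.18) + 61.82 = -43.83

-43.83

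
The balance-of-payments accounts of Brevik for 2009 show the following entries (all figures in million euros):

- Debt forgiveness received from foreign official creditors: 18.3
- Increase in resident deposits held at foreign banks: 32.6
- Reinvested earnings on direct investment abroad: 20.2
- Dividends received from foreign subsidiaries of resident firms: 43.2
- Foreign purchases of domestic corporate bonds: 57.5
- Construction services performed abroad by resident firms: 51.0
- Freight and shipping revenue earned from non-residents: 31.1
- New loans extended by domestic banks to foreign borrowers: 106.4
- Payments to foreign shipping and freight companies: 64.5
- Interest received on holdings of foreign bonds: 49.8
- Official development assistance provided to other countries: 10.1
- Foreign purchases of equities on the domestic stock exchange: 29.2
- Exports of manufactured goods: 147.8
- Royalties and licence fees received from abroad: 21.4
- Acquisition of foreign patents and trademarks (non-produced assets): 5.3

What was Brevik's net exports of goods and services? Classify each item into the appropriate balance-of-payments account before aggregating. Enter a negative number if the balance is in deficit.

186.8

Goods: 147.8
Services: -64.5 + 21.4 + 31.1 + 51.0 = 39.0
Trade balance = 147.8 + 39.0 = 186.8
(Excluded from the trade balance — capital account: debt forgiveness received from foreign official creditors 18.3, acquisition of foreign patents and trademarks (non-produced assets) 5.3; financial account: increase in resident deposits held at foreign banks 32.6, foreign purchases of domestic corporate bonds 57.5, new loans extended by domestic banks to foreign borrowers 106.4, foreign purchases of equities on the domestic stock exchange 29.2; primary income: reinvested earnings on direct investment abroad 20.2, dividends received from foreign subsidiaries of resident firms 43.2, interest received on holdings of foreign bonds 49.8; secondary income: official development assistance provided to other countries 10.1.)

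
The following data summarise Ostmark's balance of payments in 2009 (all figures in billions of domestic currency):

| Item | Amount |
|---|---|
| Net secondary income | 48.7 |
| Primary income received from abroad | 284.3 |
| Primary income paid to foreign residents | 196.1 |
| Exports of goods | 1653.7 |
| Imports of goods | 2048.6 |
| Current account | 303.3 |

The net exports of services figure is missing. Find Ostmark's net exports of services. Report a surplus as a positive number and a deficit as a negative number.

Current account = goods balance + services balance + net primary income + net secondary income
Sum of the known components = -258.0
Net exports of services = CA - (known components) = 303.3 - (-258.0) = 561.3

561.3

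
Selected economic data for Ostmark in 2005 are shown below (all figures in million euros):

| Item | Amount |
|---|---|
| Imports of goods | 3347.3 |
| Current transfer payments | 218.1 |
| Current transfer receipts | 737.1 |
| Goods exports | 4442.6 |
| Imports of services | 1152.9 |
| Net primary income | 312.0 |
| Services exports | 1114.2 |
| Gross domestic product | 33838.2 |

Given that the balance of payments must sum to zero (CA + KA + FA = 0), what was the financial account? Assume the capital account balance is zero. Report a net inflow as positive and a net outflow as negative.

Goods balance = 4442.6 - 3347.3 = 1095.3
Services balance = 1114.2 - 1152.9 = -38.7
Trade balance (goods + services) = 1095.3 + (-38.7) = 1056.6
Net primary income = 312.0
Net secondary income = 737.1 - 218.1 = 519.0
Current account = 1056.6 + 312.0 + 519.0 = 1887.6
Financial account = -(1887.6) = -1887.6

-1887.6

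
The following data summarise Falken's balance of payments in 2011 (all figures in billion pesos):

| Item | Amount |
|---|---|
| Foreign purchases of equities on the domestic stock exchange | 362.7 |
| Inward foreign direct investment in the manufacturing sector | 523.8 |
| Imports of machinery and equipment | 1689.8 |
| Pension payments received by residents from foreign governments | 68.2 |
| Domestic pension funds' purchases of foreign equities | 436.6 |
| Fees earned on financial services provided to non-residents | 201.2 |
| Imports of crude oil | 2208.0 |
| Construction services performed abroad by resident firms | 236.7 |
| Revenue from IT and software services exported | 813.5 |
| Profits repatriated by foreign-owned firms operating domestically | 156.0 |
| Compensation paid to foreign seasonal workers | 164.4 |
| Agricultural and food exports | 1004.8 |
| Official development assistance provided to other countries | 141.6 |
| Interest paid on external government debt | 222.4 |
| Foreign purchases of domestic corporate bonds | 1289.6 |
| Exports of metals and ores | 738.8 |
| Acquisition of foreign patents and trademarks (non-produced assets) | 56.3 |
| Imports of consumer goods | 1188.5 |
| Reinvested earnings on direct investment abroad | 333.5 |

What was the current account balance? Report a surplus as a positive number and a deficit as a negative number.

-2374.0

Goods: 1004.8 - 1689.8 + 738.8 - 1188.5 - 2208.0 = -3342.7
Services: 201.2 + 813.5 + 236.7 = 1251.4
Primary income: -164.4 - 156.0 - 222.4 + 333.5 = -209.3
Secondary income: -141.6 + 68.2 = -73.4
Current account = (-3342.7) + 1251.4 + (-209.3) + (-73.4) = -2374.0
(Excluded from the current account — financial account: foreign purchases of equities on the domestic stock exchange 362.7, inward foreign direct investment in the manufacturing sector 523.8, domestic pension funds' purchases of foreign equities 436.6, foreign purchases of domestic corporate bonds 1289.6; capital account: acquisition of foreign patents and trademarks (non-produced assets) 56.3.)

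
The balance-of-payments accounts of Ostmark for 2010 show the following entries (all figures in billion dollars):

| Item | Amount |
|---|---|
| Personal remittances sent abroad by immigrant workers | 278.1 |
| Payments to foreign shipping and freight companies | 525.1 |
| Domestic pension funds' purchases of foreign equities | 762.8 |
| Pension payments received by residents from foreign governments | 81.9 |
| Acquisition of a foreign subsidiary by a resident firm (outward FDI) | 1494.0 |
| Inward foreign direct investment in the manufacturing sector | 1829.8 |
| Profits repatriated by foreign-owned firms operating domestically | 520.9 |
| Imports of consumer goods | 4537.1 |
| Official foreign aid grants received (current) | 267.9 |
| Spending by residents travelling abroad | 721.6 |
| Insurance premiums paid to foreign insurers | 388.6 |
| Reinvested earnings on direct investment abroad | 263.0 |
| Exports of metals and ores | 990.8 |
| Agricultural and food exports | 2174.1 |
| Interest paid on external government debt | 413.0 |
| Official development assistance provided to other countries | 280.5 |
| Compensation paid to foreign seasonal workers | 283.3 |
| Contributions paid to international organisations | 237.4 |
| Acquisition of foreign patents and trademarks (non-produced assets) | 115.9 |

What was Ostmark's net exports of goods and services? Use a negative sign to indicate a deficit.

-3007.5

Goods: -4537.1 + 990.8 + 2174.1 = -1372.2
Services: -525.1 - 721.6 - 388.6 = -1635.3
Trade balance = -1372.2 + (-1635.3) = -3007.5
(Excluded from the trade balance — secondary income: personal remittances sent abroad by immigrant workers 278.1, pension payments received by residents from foreign governments 81.9, official foreign aid grants received (current) 267.9, official development assistance provided to other countries 280.5, contributions paid to international organisations 237.4; financial account: domestic pension funds' purchases of foreign equities 762.8, acquisition of a foreign subsidiary by a resident firm (outward FDI) 1494.0, inward foreign direct investment in the manufacturing sector 1829.8; primary income: profits repatriated by foreign-owned firms operating domestically 520.9, reinvested earnings on direct investment abroad 263.0, interest paid on external government debt 413.0, compensation paid to foreign seasonal workers 283.3; capital account: acquisition of foreign patents and trademarks (non-produced assets) 115.9.)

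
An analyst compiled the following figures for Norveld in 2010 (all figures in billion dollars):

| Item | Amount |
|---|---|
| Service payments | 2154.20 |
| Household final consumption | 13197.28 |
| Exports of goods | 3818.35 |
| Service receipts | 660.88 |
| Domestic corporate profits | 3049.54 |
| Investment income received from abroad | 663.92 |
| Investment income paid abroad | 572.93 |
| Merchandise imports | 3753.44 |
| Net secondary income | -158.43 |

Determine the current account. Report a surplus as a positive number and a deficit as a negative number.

-1495.85

Goods balance = 3818.35 - 3753.44 = 64.91
Services balance = 660.88 - 2154.20 = -1493.32
Trade balance (goods + services) = 64.91 + (-1493.32) = -1428.41
Net primary income = 663.92 - 572.93 = 90.99
Net secondary income = -158.43
Current account = -1428.41 + 90.99 + (-158.43) = -1495.85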